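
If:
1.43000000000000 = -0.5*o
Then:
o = -2.86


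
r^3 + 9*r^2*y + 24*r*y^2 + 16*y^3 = (r + y)*(r + 4*y)^2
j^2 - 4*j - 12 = (j - 6)*(j + 2)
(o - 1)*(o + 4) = o^2 + 3*o - 4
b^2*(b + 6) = b^3 + 6*b^2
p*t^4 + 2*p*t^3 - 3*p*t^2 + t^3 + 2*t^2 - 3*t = t*(t - 1)*(t + 3)*(p*t + 1)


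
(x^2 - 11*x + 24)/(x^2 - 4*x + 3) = (x - 8)/(x - 1)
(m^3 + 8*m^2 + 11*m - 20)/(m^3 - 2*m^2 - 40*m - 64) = (m^2 + 4*m - 5)/(m^2 - 6*m - 16)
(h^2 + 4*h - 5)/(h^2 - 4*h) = (h^2 + 4*h - 5)/(h*(h - 4))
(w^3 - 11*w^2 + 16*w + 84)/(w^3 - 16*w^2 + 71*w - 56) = (w^2 - 4*w - 12)/(w^2 - 9*w + 8)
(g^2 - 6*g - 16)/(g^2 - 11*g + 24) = (g + 2)/(g - 3)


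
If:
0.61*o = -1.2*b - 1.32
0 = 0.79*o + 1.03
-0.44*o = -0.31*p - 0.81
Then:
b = -0.44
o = -1.30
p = -4.46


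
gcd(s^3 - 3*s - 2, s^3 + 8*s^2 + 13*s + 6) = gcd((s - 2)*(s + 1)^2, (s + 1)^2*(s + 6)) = s^2 + 2*s + 1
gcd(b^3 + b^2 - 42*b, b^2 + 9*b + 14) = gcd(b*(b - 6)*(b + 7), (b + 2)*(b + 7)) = b + 7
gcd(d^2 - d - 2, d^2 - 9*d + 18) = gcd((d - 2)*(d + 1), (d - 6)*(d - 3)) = 1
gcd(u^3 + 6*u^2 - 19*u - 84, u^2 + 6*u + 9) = u + 3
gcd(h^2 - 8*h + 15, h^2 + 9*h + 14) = 1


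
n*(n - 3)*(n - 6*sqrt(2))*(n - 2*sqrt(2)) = n^4 - 8*sqrt(2)*n^3 - 3*n^3 + 24*n^2 + 24*sqrt(2)*n^2 - 72*n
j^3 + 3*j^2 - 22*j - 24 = (j - 4)*(j + 1)*(j + 6)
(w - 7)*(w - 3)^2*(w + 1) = w^4 - 12*w^3 + 38*w^2 - 12*w - 63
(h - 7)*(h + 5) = h^2 - 2*h - 35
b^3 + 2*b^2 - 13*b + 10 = (b - 2)*(b - 1)*(b + 5)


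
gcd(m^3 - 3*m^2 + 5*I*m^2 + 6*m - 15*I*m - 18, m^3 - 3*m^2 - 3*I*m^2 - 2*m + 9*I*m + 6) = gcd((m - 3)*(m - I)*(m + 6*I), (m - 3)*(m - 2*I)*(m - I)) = m^2 + m*(-3 - I) + 3*I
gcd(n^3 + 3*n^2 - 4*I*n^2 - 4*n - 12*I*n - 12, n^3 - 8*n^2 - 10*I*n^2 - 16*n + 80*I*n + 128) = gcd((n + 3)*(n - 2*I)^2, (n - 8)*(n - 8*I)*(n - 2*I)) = n - 2*I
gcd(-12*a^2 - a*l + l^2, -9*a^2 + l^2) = 3*a + l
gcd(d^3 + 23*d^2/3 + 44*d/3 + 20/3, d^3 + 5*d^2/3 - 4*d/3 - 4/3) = d^2 + 8*d/3 + 4/3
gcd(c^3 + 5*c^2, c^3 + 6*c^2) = c^2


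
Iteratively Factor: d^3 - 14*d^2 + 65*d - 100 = (d - 5)*(d^2 - 9*d + 20) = (d - 5)^2*(d - 4)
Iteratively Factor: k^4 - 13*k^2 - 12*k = (k + 3)*(k^3 - 3*k^2 - 4*k) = (k - 4)*(k + 3)*(k^2 + k) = k*(k - 4)*(k + 3)*(k + 1)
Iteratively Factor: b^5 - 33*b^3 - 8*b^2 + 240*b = (b - 5)*(b^4 + 5*b^3 - 8*b^2 - 48*b) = (b - 5)*(b + 4)*(b^3 + b^2 - 12*b) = (b - 5)*(b + 4)^2*(b^2 - 3*b) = (b - 5)*(b - 3)*(b + 4)^2*(b)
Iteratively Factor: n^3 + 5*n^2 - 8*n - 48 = (n + 4)*(n^2 + n - 12) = (n - 3)*(n + 4)*(n + 4)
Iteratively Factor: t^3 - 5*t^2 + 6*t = (t - 2)*(t^2 - 3*t) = t*(t - 2)*(t - 3)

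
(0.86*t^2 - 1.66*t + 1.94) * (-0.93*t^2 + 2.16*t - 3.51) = -0.7998*t^4 + 3.4014*t^3 - 8.4084*t^2 + 10.017*t - 6.8094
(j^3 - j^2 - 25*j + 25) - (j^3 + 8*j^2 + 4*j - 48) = -9*j^2 - 29*j + 73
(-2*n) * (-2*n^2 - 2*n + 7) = 4*n^3 + 4*n^2 - 14*n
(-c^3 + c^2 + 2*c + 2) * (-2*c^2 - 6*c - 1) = 2*c^5 + 4*c^4 - 9*c^3 - 17*c^2 - 14*c - 2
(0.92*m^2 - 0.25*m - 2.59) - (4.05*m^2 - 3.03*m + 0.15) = -3.13*m^2 + 2.78*m - 2.74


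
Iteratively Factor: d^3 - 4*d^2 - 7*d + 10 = (d - 1)*(d^2 - 3*d - 10) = (d - 1)*(d + 2)*(d - 5)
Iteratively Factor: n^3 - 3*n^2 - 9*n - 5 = (n + 1)*(n^2 - 4*n - 5) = (n - 5)*(n + 1)*(n + 1)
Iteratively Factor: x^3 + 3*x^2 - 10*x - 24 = (x + 4)*(x^2 - x - 6) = (x + 2)*(x + 4)*(x - 3)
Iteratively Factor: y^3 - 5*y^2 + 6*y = (y)*(y^2 - 5*y + 6) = y*(y - 2)*(y - 3)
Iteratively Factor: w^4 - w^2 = (w)*(w^3 - w) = w^2*(w^2 - 1) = w^2*(w - 1)*(w + 1)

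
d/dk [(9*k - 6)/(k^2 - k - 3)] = 3*(-3*k^2 + 4*k - 11)/(k^4 - 2*k^3 - 5*k^2 + 6*k + 9)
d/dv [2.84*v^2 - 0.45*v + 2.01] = 5.68*v - 0.45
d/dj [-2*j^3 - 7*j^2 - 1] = 2*j*(-3*j - 7)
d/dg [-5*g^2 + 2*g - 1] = 2 - 10*g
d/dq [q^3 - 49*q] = 3*q^2 - 49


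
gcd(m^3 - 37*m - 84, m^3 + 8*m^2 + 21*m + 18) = m + 3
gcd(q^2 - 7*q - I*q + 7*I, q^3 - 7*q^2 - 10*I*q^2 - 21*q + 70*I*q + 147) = q - 7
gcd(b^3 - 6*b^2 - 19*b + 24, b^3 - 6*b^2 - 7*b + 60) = b + 3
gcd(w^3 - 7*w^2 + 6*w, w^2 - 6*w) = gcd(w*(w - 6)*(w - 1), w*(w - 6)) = w^2 - 6*w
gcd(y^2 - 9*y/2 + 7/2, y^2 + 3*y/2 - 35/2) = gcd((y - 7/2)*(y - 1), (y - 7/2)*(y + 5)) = y - 7/2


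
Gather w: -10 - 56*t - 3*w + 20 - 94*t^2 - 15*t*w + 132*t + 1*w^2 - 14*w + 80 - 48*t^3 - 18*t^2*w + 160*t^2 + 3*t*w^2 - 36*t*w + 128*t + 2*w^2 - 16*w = -48*t^3 + 66*t^2 + 204*t + w^2*(3*t + 3) + w*(-18*t^2 - 51*t - 33) + 90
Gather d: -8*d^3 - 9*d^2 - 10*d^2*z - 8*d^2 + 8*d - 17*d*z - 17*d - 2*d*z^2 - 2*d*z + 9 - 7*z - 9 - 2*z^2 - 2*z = -8*d^3 + d^2*(-10*z - 17) + d*(-2*z^2 - 19*z - 9) - 2*z^2 - 9*z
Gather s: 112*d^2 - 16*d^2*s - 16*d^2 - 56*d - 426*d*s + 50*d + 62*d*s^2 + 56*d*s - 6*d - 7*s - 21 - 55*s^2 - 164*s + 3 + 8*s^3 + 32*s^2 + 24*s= 96*d^2 - 12*d + 8*s^3 + s^2*(62*d - 23) + s*(-16*d^2 - 370*d - 147) - 18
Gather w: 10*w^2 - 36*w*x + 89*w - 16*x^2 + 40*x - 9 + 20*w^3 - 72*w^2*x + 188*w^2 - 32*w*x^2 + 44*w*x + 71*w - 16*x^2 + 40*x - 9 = 20*w^3 + w^2*(198 - 72*x) + w*(-32*x^2 + 8*x + 160) - 32*x^2 + 80*x - 18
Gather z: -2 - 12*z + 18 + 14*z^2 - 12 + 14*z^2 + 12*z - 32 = 28*z^2 - 28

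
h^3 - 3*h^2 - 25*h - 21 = (h - 7)*(h + 1)*(h + 3)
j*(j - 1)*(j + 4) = j^3 + 3*j^2 - 4*j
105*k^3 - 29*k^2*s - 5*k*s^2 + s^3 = (-7*k + s)*(-3*k + s)*(5*k + s)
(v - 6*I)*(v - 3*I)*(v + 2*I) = v^3 - 7*I*v^2 - 36*I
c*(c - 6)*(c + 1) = c^3 - 5*c^2 - 6*c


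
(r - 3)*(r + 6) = r^2 + 3*r - 18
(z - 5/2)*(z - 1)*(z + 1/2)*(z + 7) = z^4 + 4*z^3 - 81*z^2/4 + 13*z/2 + 35/4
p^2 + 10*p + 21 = (p + 3)*(p + 7)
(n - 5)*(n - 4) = n^2 - 9*n + 20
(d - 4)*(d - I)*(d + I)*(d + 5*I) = d^4 - 4*d^3 + 5*I*d^3 + d^2 - 20*I*d^2 - 4*d + 5*I*d - 20*I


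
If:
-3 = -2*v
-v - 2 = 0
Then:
No Solution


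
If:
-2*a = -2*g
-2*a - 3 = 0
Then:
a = -3/2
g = -3/2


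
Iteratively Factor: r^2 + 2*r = (r)*(r + 2)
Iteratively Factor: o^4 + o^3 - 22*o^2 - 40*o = (o - 5)*(o^3 + 6*o^2 + 8*o) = o*(o - 5)*(o^2 + 6*o + 8) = o*(o - 5)*(o + 4)*(o + 2)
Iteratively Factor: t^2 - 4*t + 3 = (t - 3)*(t - 1)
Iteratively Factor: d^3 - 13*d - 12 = (d + 1)*(d^2 - d - 12) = (d + 1)*(d + 3)*(d - 4)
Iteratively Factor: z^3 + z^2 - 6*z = (z)*(z^2 + z - 6) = z*(z - 2)*(z + 3)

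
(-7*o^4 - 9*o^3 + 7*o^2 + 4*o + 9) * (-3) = 21*o^4 + 27*o^3 - 21*o^2 - 12*o - 27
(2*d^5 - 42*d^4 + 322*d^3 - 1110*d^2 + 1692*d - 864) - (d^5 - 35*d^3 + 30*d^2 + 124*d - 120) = d^5 - 42*d^4 + 357*d^3 - 1140*d^2 + 1568*d - 744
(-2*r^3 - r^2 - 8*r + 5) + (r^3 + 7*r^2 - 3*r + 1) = -r^3 + 6*r^2 - 11*r + 6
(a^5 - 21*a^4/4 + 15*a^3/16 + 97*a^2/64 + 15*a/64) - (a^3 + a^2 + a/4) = a^5 - 21*a^4/4 - a^3/16 + 33*a^2/64 - a/64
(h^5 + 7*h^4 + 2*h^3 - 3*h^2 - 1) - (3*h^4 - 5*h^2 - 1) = h^5 + 4*h^4 + 2*h^3 + 2*h^2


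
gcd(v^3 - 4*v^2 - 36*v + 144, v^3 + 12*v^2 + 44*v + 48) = v + 6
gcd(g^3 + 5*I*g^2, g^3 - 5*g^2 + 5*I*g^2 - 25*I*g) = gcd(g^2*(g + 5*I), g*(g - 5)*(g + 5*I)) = g^2 + 5*I*g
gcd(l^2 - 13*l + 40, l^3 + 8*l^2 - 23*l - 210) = l - 5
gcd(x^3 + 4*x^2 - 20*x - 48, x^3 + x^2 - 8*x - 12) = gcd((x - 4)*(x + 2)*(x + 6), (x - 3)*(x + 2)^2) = x + 2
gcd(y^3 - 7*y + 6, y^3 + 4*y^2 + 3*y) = y + 3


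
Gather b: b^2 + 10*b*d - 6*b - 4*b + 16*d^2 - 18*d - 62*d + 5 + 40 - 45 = b^2 + b*(10*d - 10) + 16*d^2 - 80*d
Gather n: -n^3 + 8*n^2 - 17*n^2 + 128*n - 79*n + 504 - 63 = -n^3 - 9*n^2 + 49*n + 441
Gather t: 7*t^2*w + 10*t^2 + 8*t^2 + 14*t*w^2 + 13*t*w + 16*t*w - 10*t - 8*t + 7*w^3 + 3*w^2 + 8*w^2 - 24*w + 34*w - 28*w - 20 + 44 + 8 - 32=t^2*(7*w + 18) + t*(14*w^2 + 29*w - 18) + 7*w^3 + 11*w^2 - 18*w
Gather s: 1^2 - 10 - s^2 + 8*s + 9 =-s^2 + 8*s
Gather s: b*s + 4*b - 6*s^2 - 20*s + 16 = 4*b - 6*s^2 + s*(b - 20) + 16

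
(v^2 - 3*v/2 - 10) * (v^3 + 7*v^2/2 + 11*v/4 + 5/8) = v^5 + 2*v^4 - 25*v^3/2 - 77*v^2/2 - 455*v/16 - 25/4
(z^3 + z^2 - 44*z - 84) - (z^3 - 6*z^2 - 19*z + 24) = 7*z^2 - 25*z - 108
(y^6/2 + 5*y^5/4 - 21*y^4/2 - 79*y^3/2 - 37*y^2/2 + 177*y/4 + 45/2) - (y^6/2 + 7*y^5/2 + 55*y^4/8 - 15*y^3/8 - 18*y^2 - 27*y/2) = -9*y^5/4 - 139*y^4/8 - 301*y^3/8 - y^2/2 + 231*y/4 + 45/2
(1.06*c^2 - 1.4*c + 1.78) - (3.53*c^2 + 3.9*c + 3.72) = -2.47*c^2 - 5.3*c - 1.94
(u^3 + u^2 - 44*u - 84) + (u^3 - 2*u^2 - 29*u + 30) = 2*u^3 - u^2 - 73*u - 54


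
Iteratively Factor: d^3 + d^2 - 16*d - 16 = (d + 4)*(d^2 - 3*d - 4) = (d + 1)*(d + 4)*(d - 4)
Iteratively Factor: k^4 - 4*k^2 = (k - 2)*(k^3 + 2*k^2) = k*(k - 2)*(k^2 + 2*k) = k^2*(k - 2)*(k + 2)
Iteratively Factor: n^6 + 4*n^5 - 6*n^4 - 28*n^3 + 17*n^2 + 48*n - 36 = (n + 3)*(n^5 + n^4 - 9*n^3 - n^2 + 20*n - 12) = (n + 2)*(n + 3)*(n^4 - n^3 - 7*n^2 + 13*n - 6) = (n - 2)*(n + 2)*(n + 3)*(n^3 + n^2 - 5*n + 3) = (n - 2)*(n - 1)*(n + 2)*(n + 3)*(n^2 + 2*n - 3) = (n - 2)*(n - 1)^2*(n + 2)*(n + 3)*(n + 3)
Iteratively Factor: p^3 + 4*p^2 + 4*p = (p + 2)*(p^2 + 2*p) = p*(p + 2)*(p + 2)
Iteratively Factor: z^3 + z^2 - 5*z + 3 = (z + 3)*(z^2 - 2*z + 1) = (z - 1)*(z + 3)*(z - 1)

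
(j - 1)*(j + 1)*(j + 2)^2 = j^4 + 4*j^3 + 3*j^2 - 4*j - 4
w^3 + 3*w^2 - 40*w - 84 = (w - 6)*(w + 2)*(w + 7)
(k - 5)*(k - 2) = k^2 - 7*k + 10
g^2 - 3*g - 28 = (g - 7)*(g + 4)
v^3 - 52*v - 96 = (v - 8)*(v + 2)*(v + 6)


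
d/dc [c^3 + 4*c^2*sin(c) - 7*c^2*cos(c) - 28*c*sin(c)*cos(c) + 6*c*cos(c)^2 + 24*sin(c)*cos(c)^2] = 7*c^2*sin(c) + 4*c^2*cos(c) + 3*c^2 + 8*c*sin(c) - 6*c*sin(2*c) - 14*c*cos(c) - 28*c*cos(2*c) - 14*sin(2*c) + 6*cos(c) + 3*cos(2*c) + 18*cos(3*c) + 3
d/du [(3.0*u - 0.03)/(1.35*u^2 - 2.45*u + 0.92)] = (-4.05*u^2 + 0.0810000000000004*u + 2.6865)/(1.8225*u^4 - 6.615*u^3 + 8.4865*u^2 - 4.508*u + 0.8464)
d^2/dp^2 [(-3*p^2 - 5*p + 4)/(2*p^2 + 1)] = 2*(-20*p^3 + 66*p^2 + 30*p - 11)/(8*p^6 + 12*p^4 + 6*p^2 + 1)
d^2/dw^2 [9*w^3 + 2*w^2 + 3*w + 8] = 54*w + 4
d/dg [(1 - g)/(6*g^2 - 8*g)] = (3*g^2 - 6*g + 4)/(2*g^2*(9*g^2 - 24*g + 16))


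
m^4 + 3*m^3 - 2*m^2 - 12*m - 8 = (m - 2)*(m + 1)*(m + 2)^2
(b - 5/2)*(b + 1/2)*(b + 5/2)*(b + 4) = b^4 + 9*b^3/2 - 17*b^2/4 - 225*b/8 - 25/2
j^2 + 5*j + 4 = (j + 1)*(j + 4)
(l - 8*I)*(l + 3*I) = l^2 - 5*I*l + 24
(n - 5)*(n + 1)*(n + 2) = n^3 - 2*n^2 - 13*n - 10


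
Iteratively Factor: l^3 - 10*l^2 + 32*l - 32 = (l - 4)*(l^2 - 6*l + 8) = (l - 4)*(l - 2)*(l - 4)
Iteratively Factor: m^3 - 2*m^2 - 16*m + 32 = (m + 4)*(m^2 - 6*m + 8) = (m - 2)*(m + 4)*(m - 4)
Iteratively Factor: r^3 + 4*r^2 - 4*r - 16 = (r + 4)*(r^2 - 4) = (r - 2)*(r + 4)*(r + 2)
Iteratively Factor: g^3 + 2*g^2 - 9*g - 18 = (g + 3)*(g^2 - g - 6) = (g - 3)*(g + 3)*(g + 2)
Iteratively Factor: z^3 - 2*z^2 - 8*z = (z + 2)*(z^2 - 4*z) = z*(z + 2)*(z - 4)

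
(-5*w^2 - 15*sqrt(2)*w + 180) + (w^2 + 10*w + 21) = -4*w^2 - 15*sqrt(2)*w + 10*w + 201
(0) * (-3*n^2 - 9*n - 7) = 0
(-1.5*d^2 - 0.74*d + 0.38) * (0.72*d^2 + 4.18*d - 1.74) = -1.08*d^4 - 6.8028*d^3 - 0.2096*d^2 + 2.876*d - 0.6612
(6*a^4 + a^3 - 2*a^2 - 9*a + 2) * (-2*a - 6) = -12*a^5 - 38*a^4 - 2*a^3 + 30*a^2 + 50*a - 12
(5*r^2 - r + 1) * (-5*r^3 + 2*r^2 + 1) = -25*r^5 + 15*r^4 - 7*r^3 + 7*r^2 - r + 1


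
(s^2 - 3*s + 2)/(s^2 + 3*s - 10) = (s - 1)/(s + 5)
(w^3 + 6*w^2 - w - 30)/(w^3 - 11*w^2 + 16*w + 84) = (w^3 + 6*w^2 - w - 30)/(w^3 - 11*w^2 + 16*w + 84)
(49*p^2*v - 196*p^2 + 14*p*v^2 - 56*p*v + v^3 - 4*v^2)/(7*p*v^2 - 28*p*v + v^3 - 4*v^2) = (7*p + v)/v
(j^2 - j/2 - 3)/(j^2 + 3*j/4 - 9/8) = 4*(j - 2)/(4*j - 3)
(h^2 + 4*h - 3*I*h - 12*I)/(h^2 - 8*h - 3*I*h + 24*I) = (h + 4)/(h - 8)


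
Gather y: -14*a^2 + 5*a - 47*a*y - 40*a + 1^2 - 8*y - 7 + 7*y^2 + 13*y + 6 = -14*a^2 - 35*a + 7*y^2 + y*(5 - 47*a)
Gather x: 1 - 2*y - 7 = -2*y - 6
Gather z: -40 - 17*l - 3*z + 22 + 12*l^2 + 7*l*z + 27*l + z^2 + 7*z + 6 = 12*l^2 + 10*l + z^2 + z*(7*l + 4) - 12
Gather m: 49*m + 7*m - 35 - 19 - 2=56*m - 56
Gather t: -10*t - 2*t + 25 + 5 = 30 - 12*t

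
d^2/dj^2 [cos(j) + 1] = -cos(j)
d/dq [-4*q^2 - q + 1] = -8*q - 1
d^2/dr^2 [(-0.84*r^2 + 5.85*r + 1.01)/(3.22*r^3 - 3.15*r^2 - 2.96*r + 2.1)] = (-17.418912*r^6 + 363.93084*r^5 - 278.39154*r^4 + 158.88285*r^3 - 505.660722*r^2 + 247.71222*r + 96.379132)/(33.386248*r^9 - 97.98138*r^8 + 3.77995799999999*r^7 + 214.204725*r^6 - 131.276544*r^5 - 140.37849*r^4 + 134.148664*r^3 + 13.52358*r^2 - 39.1608*r + 9.261)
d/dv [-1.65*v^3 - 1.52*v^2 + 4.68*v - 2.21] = -4.95*v^2 - 3.04*v + 4.68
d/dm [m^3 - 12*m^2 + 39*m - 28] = 3*m^2 - 24*m + 39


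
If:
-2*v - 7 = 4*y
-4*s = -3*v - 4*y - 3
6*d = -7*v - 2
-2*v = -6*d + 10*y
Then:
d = -233/48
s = -1/32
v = 31/8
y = -59/16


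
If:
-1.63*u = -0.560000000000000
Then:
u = 0.34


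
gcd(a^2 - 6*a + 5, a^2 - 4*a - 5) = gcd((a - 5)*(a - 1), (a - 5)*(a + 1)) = a - 5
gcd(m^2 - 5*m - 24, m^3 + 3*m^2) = m + 3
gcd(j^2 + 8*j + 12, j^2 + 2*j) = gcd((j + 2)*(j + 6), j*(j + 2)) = j + 2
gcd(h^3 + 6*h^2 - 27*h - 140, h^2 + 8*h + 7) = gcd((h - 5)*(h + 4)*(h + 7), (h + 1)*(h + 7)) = h + 7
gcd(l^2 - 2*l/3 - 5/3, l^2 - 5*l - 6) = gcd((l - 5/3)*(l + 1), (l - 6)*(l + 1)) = l + 1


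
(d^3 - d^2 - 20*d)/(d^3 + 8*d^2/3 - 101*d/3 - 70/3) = 3*d*(d + 4)/(3*d^2 + 23*d + 14)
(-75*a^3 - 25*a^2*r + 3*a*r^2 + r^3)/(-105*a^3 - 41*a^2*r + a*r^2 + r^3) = (-5*a + r)/(-7*a + r)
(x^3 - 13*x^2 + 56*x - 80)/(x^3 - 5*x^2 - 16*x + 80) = (x - 4)/(x + 4)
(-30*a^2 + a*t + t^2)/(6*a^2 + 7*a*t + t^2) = (-5*a + t)/(a + t)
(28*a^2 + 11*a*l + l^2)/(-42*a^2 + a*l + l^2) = (-4*a - l)/(6*a - l)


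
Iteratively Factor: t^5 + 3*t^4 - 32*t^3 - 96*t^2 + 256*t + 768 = (t + 3)*(t^4 - 32*t^2 + 256) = (t - 4)*(t + 3)*(t^3 + 4*t^2 - 16*t - 64) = (t - 4)*(t + 3)*(t + 4)*(t^2 - 16) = (t - 4)^2*(t + 3)*(t + 4)*(t + 4)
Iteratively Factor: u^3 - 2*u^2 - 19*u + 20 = (u - 1)*(u^2 - u - 20) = (u - 1)*(u + 4)*(u - 5)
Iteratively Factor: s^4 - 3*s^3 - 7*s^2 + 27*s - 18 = (s - 3)*(s^3 - 7*s + 6) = (s - 3)*(s - 2)*(s^2 + 2*s - 3) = (s - 3)*(s - 2)*(s - 1)*(s + 3)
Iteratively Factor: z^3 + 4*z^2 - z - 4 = (z + 4)*(z^2 - 1) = (z + 1)*(z + 4)*(z - 1)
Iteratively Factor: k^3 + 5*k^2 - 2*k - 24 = (k + 3)*(k^2 + 2*k - 8) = (k - 2)*(k + 3)*(k + 4)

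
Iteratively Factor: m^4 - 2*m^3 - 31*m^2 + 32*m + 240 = (m + 4)*(m^3 - 6*m^2 - 7*m + 60) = (m + 3)*(m + 4)*(m^2 - 9*m + 20) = (m - 4)*(m + 3)*(m + 4)*(m - 5)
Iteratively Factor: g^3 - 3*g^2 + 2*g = (g)*(g^2 - 3*g + 2) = g*(g - 2)*(g - 1)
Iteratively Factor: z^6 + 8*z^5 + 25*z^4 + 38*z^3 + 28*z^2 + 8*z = (z + 1)*(z^5 + 7*z^4 + 18*z^3 + 20*z^2 + 8*z) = (z + 1)^2*(z^4 + 6*z^3 + 12*z^2 + 8*z) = (z + 1)^2*(z + 2)*(z^3 + 4*z^2 + 4*z) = (z + 1)^2*(z + 2)^2*(z^2 + 2*z) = z*(z + 1)^2*(z + 2)^2*(z + 2)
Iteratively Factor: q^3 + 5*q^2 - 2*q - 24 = (q + 4)*(q^2 + q - 6) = (q - 2)*(q + 4)*(q + 3)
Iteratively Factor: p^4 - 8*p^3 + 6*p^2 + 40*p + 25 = (p + 1)*(p^3 - 9*p^2 + 15*p + 25) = (p + 1)^2*(p^2 - 10*p + 25) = (p - 5)*(p + 1)^2*(p - 5)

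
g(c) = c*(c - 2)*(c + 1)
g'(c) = c*(c - 2) + c*(c + 1) + (c - 2)*(c + 1)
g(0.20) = -0.43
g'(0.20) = -2.28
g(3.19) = 15.91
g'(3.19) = 22.15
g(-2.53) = -17.54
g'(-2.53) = 22.26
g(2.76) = 7.89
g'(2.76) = 15.33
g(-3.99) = -71.46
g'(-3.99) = 53.74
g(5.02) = 91.27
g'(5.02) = 63.56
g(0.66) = -1.47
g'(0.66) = -2.01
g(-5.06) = -145.04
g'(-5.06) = 84.93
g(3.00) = 12.00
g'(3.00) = 19.00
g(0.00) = 0.00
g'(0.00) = -2.00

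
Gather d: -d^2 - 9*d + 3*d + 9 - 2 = -d^2 - 6*d + 7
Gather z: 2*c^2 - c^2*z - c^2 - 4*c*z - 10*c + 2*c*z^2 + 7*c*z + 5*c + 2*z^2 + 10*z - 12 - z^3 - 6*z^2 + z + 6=c^2 - 5*c - z^3 + z^2*(2*c - 4) + z*(-c^2 + 3*c + 11) - 6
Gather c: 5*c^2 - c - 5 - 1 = 5*c^2 - c - 6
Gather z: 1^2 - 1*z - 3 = -z - 2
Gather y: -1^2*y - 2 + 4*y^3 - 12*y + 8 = 4*y^3 - 13*y + 6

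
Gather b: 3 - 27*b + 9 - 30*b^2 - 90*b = -30*b^2 - 117*b + 12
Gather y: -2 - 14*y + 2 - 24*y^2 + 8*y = -24*y^2 - 6*y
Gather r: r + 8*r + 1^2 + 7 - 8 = 9*r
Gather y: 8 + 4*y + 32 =4*y + 40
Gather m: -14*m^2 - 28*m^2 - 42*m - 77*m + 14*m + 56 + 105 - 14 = -42*m^2 - 105*m + 147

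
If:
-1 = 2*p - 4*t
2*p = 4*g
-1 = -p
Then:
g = 1/2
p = 1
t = 3/4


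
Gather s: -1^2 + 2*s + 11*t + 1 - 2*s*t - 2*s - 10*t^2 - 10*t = -2*s*t - 10*t^2 + t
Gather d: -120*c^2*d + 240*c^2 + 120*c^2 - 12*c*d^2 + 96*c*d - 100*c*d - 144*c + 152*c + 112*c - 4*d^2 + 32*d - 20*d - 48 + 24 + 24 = 360*c^2 + 120*c + d^2*(-12*c - 4) + d*(-120*c^2 - 4*c + 12)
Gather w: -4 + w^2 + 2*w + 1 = w^2 + 2*w - 3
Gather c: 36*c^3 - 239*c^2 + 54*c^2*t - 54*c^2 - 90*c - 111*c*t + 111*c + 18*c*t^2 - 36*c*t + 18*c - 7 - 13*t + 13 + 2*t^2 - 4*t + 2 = 36*c^3 + c^2*(54*t - 293) + c*(18*t^2 - 147*t + 39) + 2*t^2 - 17*t + 8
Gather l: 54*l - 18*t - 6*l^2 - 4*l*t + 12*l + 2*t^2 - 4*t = -6*l^2 + l*(66 - 4*t) + 2*t^2 - 22*t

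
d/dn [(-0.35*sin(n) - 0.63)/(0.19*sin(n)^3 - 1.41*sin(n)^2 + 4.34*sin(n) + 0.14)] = (0.133*sin(n)^3 - 0.1344*sin(n)^2 - 1.7766*sin(n) + 2.6852)*cos(n)/(0.0361*sin(n)^6 - 0.5358*sin(n)^5 + 3.6373*sin(n)^4 - 12.1856*sin(n)^3 + 18.4408*sin(n)^2 + 1.2152*sin(n) + 0.0196)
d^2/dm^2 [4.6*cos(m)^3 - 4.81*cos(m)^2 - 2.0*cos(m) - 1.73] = -1.45*cos(m) + 9.62*cos(2*m) - 10.35*cos(3*m)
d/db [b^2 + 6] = 2*b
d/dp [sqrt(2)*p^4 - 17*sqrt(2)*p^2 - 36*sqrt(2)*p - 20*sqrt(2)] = sqrt(2)*(4*p^3 - 34*p - 36)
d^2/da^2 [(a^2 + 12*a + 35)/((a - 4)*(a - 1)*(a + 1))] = 2*(a^6 + 36*a^5 + 69*a^4 - 948*a^3 + 1335*a^2 + 576*a + 659)/(a^9 - 12*a^8 + 45*a^7 - 28*a^6 - 141*a^5 + 156*a^4 + 143*a^3 - 180*a^2 - 48*a + 64)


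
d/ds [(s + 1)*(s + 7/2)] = 2*s + 9/2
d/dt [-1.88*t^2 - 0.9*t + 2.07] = -3.76*t - 0.9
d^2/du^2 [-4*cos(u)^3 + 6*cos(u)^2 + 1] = 3*cos(u) - 12*cos(2*u) + 9*cos(3*u)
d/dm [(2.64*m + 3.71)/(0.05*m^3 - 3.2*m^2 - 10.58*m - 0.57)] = (-0.264*m^3 + 7.8915*m^2 + 23.744*m + 37.747)/(0.0025*m^6 - 0.32*m^5 + 9.182*m^4 + 67.655*m^3 + 115.5844*m^2 + 12.0612*m + 0.3249)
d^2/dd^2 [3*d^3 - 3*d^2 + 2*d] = 18*d - 6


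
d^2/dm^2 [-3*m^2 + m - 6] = -6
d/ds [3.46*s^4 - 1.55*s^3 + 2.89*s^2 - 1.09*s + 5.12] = 13.84*s^3 - 4.65*s^2 + 5.78*s - 1.09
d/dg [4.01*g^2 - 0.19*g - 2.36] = 8.02*g - 0.19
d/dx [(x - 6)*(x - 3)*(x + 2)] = x*(3*x - 14)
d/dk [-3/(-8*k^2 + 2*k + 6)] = 3*(1 - 8*k)/(2*(-4*k^2 + k + 3)^2)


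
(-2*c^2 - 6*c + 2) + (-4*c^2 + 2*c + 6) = -6*c^2 - 4*c + 8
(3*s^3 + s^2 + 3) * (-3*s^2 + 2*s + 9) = -9*s^5 + 3*s^4 + 29*s^3 + 6*s + 27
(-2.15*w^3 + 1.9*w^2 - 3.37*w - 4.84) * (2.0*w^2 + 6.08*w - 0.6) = -4.3*w^5 - 9.272*w^4 + 6.102*w^3 - 31.3096*w^2 - 27.4052*w + 2.904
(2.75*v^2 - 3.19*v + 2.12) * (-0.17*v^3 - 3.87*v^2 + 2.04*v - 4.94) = -0.4675*v^5 - 10.1002*v^4 + 17.5949*v^3 - 28.297*v^2 + 20.0834*v - 10.4728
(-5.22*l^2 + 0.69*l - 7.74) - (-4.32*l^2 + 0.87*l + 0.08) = -0.899999999999999*l^2 - 0.18*l - 7.82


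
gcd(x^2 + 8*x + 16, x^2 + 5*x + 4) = x + 4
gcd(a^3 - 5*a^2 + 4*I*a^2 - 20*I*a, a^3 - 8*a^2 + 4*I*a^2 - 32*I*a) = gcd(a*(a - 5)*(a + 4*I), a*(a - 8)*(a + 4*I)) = a^2 + 4*I*a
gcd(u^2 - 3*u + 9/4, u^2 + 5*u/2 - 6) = u - 3/2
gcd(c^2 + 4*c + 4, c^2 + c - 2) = c + 2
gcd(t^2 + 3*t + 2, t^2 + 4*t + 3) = t + 1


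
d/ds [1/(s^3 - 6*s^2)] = 3*(4 - s)/(s^3*(s - 6)^2)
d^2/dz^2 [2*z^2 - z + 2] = 4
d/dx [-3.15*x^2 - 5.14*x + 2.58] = -6.3*x - 5.14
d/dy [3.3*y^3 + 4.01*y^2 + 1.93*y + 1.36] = 9.9*y^2 + 8.02*y + 1.93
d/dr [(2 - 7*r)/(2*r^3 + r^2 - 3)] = (-14*r^3 - 7*r^2 + 2*r*(3*r + 1)*(7*r - 2) + 21)/(2*r^3 + r^2 - 3)^2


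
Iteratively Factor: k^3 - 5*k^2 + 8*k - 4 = (k - 1)*(k^2 - 4*k + 4) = (k - 2)*(k - 1)*(k - 2)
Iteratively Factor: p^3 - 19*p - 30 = (p + 2)*(p^2 - 2*p - 15) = (p + 2)*(p + 3)*(p - 5)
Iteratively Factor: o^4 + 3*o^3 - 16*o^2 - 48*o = (o - 4)*(o^3 + 7*o^2 + 12*o) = (o - 4)*(o + 3)*(o^2 + 4*o) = (o - 4)*(o + 3)*(o + 4)*(o)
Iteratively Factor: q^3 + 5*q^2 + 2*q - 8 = (q - 1)*(q^2 + 6*q + 8) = (q - 1)*(q + 2)*(q + 4)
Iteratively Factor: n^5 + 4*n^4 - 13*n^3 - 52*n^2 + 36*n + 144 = (n - 2)*(n^4 + 6*n^3 - n^2 - 54*n - 72) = (n - 2)*(n + 4)*(n^3 + 2*n^2 - 9*n - 18) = (n - 2)*(n + 3)*(n + 4)*(n^2 - n - 6) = (n - 2)*(n + 2)*(n + 3)*(n + 4)*(n - 3)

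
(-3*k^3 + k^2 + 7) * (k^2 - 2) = -3*k^5 + k^4 + 6*k^3 + 5*k^2 - 14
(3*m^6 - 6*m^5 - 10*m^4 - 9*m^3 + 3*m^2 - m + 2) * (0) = 0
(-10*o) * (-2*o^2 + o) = 20*o^3 - 10*o^2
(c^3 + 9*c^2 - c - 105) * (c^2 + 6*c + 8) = c^5 + 15*c^4 + 61*c^3 - 39*c^2 - 638*c - 840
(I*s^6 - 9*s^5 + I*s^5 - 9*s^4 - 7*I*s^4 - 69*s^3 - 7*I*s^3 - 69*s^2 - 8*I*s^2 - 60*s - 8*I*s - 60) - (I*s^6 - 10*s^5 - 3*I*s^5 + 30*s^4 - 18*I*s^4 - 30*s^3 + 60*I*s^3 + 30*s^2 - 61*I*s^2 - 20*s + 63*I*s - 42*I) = s^5 + 4*I*s^5 - 39*s^4 + 11*I*s^4 - 39*s^3 - 67*I*s^3 - 99*s^2 + 53*I*s^2 - 40*s - 71*I*s - 60 + 42*I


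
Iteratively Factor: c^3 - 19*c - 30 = (c + 2)*(c^2 - 2*c - 15) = (c + 2)*(c + 3)*(c - 5)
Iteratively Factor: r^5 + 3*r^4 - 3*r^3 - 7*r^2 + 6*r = (r - 1)*(r^4 + 4*r^3 + r^2 - 6*r) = (r - 1)*(r + 2)*(r^3 + 2*r^2 - 3*r) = (r - 1)^2*(r + 2)*(r^2 + 3*r) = r*(r - 1)^2*(r + 2)*(r + 3)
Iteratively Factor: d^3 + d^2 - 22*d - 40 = (d + 4)*(d^2 - 3*d - 10) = (d - 5)*(d + 4)*(d + 2)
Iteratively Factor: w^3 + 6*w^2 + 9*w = (w)*(w^2 + 6*w + 9) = w*(w + 3)*(w + 3)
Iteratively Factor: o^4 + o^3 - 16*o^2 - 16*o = (o + 4)*(o^3 - 3*o^2 - 4*o) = (o - 4)*(o + 4)*(o^2 + o) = o*(o - 4)*(o + 4)*(o + 1)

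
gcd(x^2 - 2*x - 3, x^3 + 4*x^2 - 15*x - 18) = x^2 - 2*x - 3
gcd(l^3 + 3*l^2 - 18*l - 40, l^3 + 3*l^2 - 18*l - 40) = l^3 + 3*l^2 - 18*l - 40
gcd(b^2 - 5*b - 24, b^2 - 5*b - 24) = b^2 - 5*b - 24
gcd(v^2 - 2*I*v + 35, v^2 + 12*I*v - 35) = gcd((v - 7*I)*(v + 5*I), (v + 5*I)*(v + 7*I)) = v + 5*I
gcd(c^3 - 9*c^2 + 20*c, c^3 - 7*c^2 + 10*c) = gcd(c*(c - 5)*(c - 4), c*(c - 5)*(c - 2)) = c^2 - 5*c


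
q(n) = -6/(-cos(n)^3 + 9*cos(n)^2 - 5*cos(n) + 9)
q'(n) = -6*(-3*sin(n)*cos(n)^2 + 18*sin(n)*cos(n) - 5*sin(n))/(-cos(n)^3 + 9*cos(n)^2 - 5*cos(n) + 9)^2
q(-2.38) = -0.34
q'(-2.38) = -0.26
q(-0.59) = -0.57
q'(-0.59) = 0.24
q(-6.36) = -0.50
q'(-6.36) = 0.03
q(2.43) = -0.33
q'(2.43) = 0.24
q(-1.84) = -0.55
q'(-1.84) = -0.48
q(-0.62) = -0.58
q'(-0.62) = 0.25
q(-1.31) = -0.72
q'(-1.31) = -0.05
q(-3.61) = -0.28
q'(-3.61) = 0.14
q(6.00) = -0.52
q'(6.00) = 0.12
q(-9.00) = -0.28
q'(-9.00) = -0.12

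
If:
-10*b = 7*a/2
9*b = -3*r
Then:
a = 20*r/21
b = -r/3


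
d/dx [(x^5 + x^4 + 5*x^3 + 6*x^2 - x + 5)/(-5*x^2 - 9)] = (-15*x^6 - 10*x^5 - 70*x^4 - 36*x^3 - 140*x^2 - 58*x + 9)/(25*x^4 + 90*x^2 + 81)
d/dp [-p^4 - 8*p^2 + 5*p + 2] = -4*p^3 - 16*p + 5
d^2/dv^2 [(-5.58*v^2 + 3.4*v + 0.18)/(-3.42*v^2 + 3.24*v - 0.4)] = (44.126208*v^3 - 58.4327519999999*v^2 + 39.874464*v - 10.313856)/(40.001688*v^6 - 113.689008*v^5 + 121.741056*v^4 - 60.606144*v^3 + 14.23872*v^2 - 1.5552*v + 0.064)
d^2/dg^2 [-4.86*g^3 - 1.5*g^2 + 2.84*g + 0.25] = -29.16*g - 3.0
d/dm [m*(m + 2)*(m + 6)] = 3*m^2 + 16*m + 12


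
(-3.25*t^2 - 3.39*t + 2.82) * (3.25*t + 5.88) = -10.5625*t^3 - 30.1275*t^2 - 10.7682*t + 16.5816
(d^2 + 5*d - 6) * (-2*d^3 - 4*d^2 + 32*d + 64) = -2*d^5 - 14*d^4 + 24*d^3 + 248*d^2 + 128*d - 384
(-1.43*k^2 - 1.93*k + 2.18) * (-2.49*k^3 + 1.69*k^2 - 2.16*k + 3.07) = 3.5607*k^5 + 2.389*k^4 - 5.6011*k^3 + 3.4629*k^2 - 10.6339*k + 6.6926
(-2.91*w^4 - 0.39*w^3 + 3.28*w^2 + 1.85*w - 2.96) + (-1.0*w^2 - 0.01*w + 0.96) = -2.91*w^4 - 0.39*w^3 + 2.28*w^2 + 1.84*w - 2.0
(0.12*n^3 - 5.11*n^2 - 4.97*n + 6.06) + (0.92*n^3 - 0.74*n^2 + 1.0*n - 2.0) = 1.04*n^3 - 5.85*n^2 - 3.97*n + 4.06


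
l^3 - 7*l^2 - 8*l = l*(l - 8)*(l + 1)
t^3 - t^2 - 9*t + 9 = (t - 3)*(t - 1)*(t + 3)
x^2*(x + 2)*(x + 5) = x^4 + 7*x^3 + 10*x^2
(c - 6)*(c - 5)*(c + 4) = c^3 - 7*c^2 - 14*c + 120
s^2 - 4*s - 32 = (s - 8)*(s + 4)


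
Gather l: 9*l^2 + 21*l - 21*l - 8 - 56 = 9*l^2 - 64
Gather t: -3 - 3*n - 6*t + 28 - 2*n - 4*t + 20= -5*n - 10*t + 45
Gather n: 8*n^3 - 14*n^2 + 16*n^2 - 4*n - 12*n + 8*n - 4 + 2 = 8*n^3 + 2*n^2 - 8*n - 2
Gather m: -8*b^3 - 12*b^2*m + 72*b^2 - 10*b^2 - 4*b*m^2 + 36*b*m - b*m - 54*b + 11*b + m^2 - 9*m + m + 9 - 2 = -8*b^3 + 62*b^2 - 43*b + m^2*(1 - 4*b) + m*(-12*b^2 + 35*b - 8) + 7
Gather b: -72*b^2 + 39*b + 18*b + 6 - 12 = -72*b^2 + 57*b - 6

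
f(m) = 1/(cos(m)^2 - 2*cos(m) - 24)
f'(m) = (2*sin(m)*cos(m) - 2*sin(m))/(cos(m)^2 - 2*cos(m) - 24)^2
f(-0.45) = -0.04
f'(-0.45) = 0.00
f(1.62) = -0.04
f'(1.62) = -0.00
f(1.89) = -0.04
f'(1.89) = -0.00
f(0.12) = -0.04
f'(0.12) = -0.00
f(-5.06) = -0.04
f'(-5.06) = -0.00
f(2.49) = -0.05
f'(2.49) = -0.00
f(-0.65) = -0.04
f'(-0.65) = 0.00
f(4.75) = -0.04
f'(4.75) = 0.00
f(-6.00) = -0.04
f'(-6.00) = 0.00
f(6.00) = -0.04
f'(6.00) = 0.00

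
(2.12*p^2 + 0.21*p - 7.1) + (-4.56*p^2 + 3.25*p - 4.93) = -2.44*p^2 + 3.46*p - 12.03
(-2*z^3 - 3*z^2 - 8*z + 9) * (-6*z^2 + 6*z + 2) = 12*z^5 + 6*z^4 + 26*z^3 - 108*z^2 + 38*z + 18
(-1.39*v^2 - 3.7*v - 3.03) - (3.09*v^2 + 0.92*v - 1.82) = -4.48*v^2 - 4.62*v - 1.21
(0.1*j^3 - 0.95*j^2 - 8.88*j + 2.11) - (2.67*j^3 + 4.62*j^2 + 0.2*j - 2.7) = -2.57*j^3 - 5.57*j^2 - 9.08*j + 4.81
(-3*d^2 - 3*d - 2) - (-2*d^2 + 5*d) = -d^2 - 8*d - 2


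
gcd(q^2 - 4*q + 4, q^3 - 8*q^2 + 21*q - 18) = q - 2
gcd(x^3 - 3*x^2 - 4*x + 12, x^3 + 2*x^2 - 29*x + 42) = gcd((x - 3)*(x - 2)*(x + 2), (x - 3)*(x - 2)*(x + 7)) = x^2 - 5*x + 6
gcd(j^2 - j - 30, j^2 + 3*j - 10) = j + 5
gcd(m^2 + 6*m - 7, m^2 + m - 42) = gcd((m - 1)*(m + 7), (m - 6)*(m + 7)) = m + 7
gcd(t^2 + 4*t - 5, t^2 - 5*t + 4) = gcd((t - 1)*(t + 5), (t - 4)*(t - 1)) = t - 1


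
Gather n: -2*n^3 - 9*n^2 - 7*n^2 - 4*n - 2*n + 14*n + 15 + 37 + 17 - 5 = -2*n^3 - 16*n^2 + 8*n + 64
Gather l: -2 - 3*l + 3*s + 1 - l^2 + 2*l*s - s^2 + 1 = -l^2 + l*(2*s - 3) - s^2 + 3*s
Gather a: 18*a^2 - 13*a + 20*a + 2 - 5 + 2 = 18*a^2 + 7*a - 1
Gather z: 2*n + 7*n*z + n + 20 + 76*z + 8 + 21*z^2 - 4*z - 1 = 3*n + 21*z^2 + z*(7*n + 72) + 27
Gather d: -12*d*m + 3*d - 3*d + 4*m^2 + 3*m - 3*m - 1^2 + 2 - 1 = -12*d*m + 4*m^2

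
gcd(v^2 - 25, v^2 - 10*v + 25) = v - 5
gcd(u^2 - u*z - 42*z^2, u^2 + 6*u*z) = u + 6*z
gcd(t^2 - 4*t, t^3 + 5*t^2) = t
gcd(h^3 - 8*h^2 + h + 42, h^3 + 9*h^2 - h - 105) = h - 3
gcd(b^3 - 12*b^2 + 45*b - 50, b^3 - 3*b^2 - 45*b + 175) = b^2 - 10*b + 25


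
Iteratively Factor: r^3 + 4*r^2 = (r)*(r^2 + 4*r) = r*(r + 4)*(r)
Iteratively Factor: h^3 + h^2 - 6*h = (h)*(h^2 + h - 6) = h*(h + 3)*(h - 2)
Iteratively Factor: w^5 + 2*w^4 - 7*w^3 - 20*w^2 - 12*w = (w + 1)*(w^4 + w^3 - 8*w^2 - 12*w) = (w + 1)*(w + 2)*(w^3 - w^2 - 6*w) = (w + 1)*(w + 2)^2*(w^2 - 3*w) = w*(w + 1)*(w + 2)^2*(w - 3)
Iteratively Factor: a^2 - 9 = (a + 3)*(a - 3)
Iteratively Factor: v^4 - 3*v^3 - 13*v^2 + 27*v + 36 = (v + 3)*(v^3 - 6*v^2 + 5*v + 12) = (v + 1)*(v + 3)*(v^2 - 7*v + 12) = (v - 3)*(v + 1)*(v + 3)*(v - 4)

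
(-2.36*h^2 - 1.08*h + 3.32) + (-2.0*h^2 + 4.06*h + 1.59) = -4.36*h^2 + 2.98*h + 4.91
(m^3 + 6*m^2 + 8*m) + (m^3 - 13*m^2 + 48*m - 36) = 2*m^3 - 7*m^2 + 56*m - 36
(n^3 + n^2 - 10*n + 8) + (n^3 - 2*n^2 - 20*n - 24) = 2*n^3 - n^2 - 30*n - 16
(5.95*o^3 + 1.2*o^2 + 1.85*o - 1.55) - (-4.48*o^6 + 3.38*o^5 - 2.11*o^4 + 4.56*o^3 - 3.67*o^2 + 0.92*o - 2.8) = 4.48*o^6 - 3.38*o^5 + 2.11*o^4 + 1.39*o^3 + 4.87*o^2 + 0.93*o + 1.25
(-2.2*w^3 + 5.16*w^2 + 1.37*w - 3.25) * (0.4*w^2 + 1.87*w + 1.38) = -0.88*w^5 - 2.05*w^4 + 7.1612*w^3 + 8.3827*w^2 - 4.1869*w - 4.485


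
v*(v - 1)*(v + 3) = v^3 + 2*v^2 - 3*v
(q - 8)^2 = q^2 - 16*q + 64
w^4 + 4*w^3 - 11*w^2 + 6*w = w*(w - 1)^2*(w + 6)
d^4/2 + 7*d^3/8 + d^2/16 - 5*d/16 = d*(d/2 + 1/2)*(d - 1/2)*(d + 5/4)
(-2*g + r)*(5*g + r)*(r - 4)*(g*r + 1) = -10*g^3*r^2 + 40*g^3*r + 3*g^2*r^3 - 12*g^2*r^2 - 10*g^2*r + 40*g^2 + g*r^4 - 4*g*r^3 + 3*g*r^2 - 12*g*r + r^3 - 4*r^2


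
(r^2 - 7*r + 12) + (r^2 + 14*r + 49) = 2*r^2 + 7*r + 61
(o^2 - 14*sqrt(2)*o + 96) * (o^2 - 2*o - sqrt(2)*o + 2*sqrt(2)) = o^4 - 15*sqrt(2)*o^3 - 2*o^3 + 30*sqrt(2)*o^2 + 124*o^2 - 248*o - 96*sqrt(2)*o + 192*sqrt(2)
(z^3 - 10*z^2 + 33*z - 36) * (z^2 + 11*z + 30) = z^5 + z^4 - 47*z^3 + 27*z^2 + 594*z - 1080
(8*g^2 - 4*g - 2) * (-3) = -24*g^2 + 12*g + 6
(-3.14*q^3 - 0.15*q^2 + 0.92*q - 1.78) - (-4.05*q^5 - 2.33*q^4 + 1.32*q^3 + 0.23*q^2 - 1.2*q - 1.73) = 4.05*q^5 + 2.33*q^4 - 4.46*q^3 - 0.38*q^2 + 2.12*q - 0.05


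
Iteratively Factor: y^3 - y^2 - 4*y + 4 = (y + 2)*(y^2 - 3*y + 2) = (y - 1)*(y + 2)*(y - 2)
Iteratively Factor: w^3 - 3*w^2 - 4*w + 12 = (w + 2)*(w^2 - 5*w + 6) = (w - 2)*(w + 2)*(w - 3)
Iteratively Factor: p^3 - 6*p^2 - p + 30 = (p - 3)*(p^2 - 3*p - 10) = (p - 5)*(p - 3)*(p + 2)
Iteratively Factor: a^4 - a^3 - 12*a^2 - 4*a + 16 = (a + 2)*(a^3 - 3*a^2 - 6*a + 8) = (a + 2)^2*(a^2 - 5*a + 4) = (a - 4)*(a + 2)^2*(a - 1)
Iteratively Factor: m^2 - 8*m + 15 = (m - 3)*(m - 5)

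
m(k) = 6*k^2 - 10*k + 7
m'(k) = 12*k - 10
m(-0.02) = 7.20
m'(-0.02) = -10.24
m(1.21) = 3.68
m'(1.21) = 4.52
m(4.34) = 76.61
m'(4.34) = 42.08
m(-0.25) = 9.88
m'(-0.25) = -13.00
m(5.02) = 108.00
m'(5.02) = 50.24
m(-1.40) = 32.76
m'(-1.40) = -26.80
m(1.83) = 8.79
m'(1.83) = 11.96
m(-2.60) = 73.56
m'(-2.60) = -41.20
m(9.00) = 403.00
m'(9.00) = 98.00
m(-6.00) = 283.00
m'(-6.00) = -82.00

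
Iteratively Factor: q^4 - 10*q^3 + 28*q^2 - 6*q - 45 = (q - 5)*(q^3 - 5*q^2 + 3*q + 9) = (q - 5)*(q - 3)*(q^2 - 2*q - 3) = (q - 5)*(q - 3)*(q + 1)*(q - 3)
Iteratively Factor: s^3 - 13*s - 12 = (s + 3)*(s^2 - 3*s - 4) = (s + 1)*(s + 3)*(s - 4)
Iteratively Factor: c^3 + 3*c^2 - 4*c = (c - 1)*(c^2 + 4*c) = c*(c - 1)*(c + 4)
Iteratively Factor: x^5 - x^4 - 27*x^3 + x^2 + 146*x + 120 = (x - 5)*(x^4 + 4*x^3 - 7*x^2 - 34*x - 24) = (x - 5)*(x + 1)*(x^3 + 3*x^2 - 10*x - 24) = (x - 5)*(x + 1)*(x + 2)*(x^2 + x - 12) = (x - 5)*(x - 3)*(x + 1)*(x + 2)*(x + 4)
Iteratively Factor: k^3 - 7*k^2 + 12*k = (k)*(k^2 - 7*k + 12) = k*(k - 3)*(k - 4)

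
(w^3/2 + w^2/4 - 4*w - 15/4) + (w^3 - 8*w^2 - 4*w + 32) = 3*w^3/2 - 31*w^2/4 - 8*w + 113/4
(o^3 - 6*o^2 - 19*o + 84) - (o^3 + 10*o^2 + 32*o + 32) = -16*o^2 - 51*o + 52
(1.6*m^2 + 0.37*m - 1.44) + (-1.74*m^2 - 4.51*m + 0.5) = -0.14*m^2 - 4.14*m - 0.94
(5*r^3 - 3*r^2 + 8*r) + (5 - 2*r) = 5*r^3 - 3*r^2 + 6*r + 5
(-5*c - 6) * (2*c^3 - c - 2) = -10*c^4 - 12*c^3 + 5*c^2 + 16*c + 12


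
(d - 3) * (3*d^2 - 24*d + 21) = 3*d^3 - 33*d^2 + 93*d - 63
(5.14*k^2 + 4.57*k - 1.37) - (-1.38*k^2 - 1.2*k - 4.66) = 6.52*k^2 + 5.77*k + 3.29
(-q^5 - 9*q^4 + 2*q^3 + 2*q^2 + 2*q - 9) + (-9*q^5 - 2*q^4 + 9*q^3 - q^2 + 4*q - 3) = -10*q^5 - 11*q^4 + 11*q^3 + q^2 + 6*q - 12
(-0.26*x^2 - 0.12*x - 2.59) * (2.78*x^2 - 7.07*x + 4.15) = -0.7228*x^4 + 1.5046*x^3 - 7.4308*x^2 + 17.8133*x - 10.7485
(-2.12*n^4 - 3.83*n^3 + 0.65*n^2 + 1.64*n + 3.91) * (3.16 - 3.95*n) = 8.374*n^5 + 8.4293*n^4 - 14.6703*n^3 - 4.424*n^2 - 10.2621*n + 12.3556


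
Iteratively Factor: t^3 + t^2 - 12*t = (t + 4)*(t^2 - 3*t) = t*(t + 4)*(t - 3)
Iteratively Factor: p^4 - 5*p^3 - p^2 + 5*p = (p)*(p^3 - 5*p^2 - p + 5) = p*(p + 1)*(p^2 - 6*p + 5) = p*(p - 5)*(p + 1)*(p - 1)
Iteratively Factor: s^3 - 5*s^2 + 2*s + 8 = (s - 2)*(s^2 - 3*s - 4) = (s - 2)*(s + 1)*(s - 4)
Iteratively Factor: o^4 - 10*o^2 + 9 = (o - 3)*(o^3 + 3*o^2 - o - 3) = (o - 3)*(o + 1)*(o^2 + 2*o - 3) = (o - 3)*(o - 1)*(o + 1)*(o + 3)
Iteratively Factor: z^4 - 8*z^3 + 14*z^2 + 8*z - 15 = (z + 1)*(z^3 - 9*z^2 + 23*z - 15) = (z - 5)*(z + 1)*(z^2 - 4*z + 3) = (z - 5)*(z - 3)*(z + 1)*(z - 1)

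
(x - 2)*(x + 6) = x^2 + 4*x - 12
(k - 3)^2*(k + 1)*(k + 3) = k^4 - 2*k^3 - 12*k^2 + 18*k + 27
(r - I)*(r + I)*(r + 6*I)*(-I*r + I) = -I*r^4 + 6*r^3 + I*r^3 - 6*r^2 - I*r^2 + 6*r + I*r - 6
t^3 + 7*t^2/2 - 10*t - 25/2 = (t - 5/2)*(t + 1)*(t + 5)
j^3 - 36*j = j*(j - 6)*(j + 6)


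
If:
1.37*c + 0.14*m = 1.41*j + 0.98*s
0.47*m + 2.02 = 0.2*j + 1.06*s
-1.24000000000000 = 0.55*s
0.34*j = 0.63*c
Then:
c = 0.79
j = 1.47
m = -8.76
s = -2.25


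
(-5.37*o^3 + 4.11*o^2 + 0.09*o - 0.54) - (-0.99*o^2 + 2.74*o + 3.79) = -5.37*o^3 + 5.1*o^2 - 2.65*o - 4.33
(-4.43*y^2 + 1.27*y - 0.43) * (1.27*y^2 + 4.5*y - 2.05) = -5.6261*y^4 - 18.3221*y^3 + 14.2504*y^2 - 4.5385*y + 0.8815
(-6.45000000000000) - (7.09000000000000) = -13.5400000000000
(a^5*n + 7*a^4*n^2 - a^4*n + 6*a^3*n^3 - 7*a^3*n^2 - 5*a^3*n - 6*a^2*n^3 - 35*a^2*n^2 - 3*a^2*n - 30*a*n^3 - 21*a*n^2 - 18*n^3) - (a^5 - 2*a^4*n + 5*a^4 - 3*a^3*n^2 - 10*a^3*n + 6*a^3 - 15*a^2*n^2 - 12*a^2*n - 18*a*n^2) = a^5*n - a^5 + 7*a^4*n^2 + a^4*n - 5*a^4 + 6*a^3*n^3 - 4*a^3*n^2 + 5*a^3*n - 6*a^3 - 6*a^2*n^3 - 20*a^2*n^2 + 9*a^2*n - 30*a*n^3 - 3*a*n^2 - 18*n^3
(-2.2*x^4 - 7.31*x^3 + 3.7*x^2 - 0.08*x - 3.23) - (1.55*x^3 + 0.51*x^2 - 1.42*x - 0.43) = -2.2*x^4 - 8.86*x^3 + 3.19*x^2 + 1.34*x - 2.8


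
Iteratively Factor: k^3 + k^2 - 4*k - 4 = (k + 1)*(k^2 - 4) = (k - 2)*(k + 1)*(k + 2)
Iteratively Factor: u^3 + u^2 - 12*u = (u - 3)*(u^2 + 4*u) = (u - 3)*(u + 4)*(u)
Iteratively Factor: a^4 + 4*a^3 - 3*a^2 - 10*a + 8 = (a + 4)*(a^3 - 3*a + 2) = (a - 1)*(a + 4)*(a^2 + a - 2) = (a - 1)^2*(a + 4)*(a + 2)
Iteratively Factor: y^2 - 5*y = (y)*(y - 5)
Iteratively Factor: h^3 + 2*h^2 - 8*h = (h - 2)*(h^2 + 4*h) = (h - 2)*(h + 4)*(h)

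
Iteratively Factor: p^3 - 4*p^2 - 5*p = (p + 1)*(p^2 - 5*p) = p*(p + 1)*(p - 5)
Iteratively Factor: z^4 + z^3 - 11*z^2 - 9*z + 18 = (z + 3)*(z^3 - 2*z^2 - 5*z + 6) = (z + 2)*(z + 3)*(z^2 - 4*z + 3) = (z - 3)*(z + 2)*(z + 3)*(z - 1)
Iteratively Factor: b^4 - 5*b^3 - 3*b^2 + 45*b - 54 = (b - 3)*(b^3 - 2*b^2 - 9*b + 18) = (b - 3)^2*(b^2 + b - 6) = (b - 3)^2*(b - 2)*(b + 3)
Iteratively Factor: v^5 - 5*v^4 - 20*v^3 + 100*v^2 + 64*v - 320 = (v - 2)*(v^4 - 3*v^3 - 26*v^2 + 48*v + 160) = (v - 2)*(v + 4)*(v^3 - 7*v^2 + 2*v + 40) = (v - 2)*(v + 2)*(v + 4)*(v^2 - 9*v + 20) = (v - 5)*(v - 2)*(v + 2)*(v + 4)*(v - 4)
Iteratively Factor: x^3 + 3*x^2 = (x)*(x^2 + 3*x) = x*(x + 3)*(x)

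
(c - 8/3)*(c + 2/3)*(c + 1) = c^3 - c^2 - 34*c/9 - 16/9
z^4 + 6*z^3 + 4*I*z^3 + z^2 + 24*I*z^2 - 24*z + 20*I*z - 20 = (z + 1)*(z + 5)*(z + 2*I)^2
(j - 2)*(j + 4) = j^2 + 2*j - 8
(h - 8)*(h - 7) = h^2 - 15*h + 56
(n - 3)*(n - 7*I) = n^2 - 3*n - 7*I*n + 21*I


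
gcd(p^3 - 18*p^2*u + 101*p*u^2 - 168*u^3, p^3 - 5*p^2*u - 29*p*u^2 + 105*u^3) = p^2 - 10*p*u + 21*u^2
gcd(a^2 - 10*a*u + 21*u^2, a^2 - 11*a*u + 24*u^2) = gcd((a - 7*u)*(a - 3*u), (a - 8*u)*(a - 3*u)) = -a + 3*u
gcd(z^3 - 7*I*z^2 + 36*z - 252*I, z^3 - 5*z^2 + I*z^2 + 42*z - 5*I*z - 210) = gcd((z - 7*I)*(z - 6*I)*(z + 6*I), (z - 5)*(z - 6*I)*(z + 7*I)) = z - 6*I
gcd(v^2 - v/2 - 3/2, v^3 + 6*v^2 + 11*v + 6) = v + 1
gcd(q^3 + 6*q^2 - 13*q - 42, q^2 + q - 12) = q - 3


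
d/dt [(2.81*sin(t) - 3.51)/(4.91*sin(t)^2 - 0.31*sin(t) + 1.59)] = (-13.7971*sin(t)^2 + 34.4682*sin(t) + 3.3798)*cos(t)/(24.1081*sin(t)^4 - 3.0442*sin(t)^3 + 15.7099*sin(t)^2 - 0.9858*sin(t) + 2.5281)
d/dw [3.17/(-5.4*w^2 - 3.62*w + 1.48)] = (34.236*w + 11.4754)/(5.4*w^2 + 3.62*w - 1.48)^2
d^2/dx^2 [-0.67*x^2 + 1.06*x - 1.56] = -1.34000000000000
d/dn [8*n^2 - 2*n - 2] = 16*n - 2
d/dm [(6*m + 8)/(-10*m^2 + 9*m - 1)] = 2*(30*m^2 + 80*m - 39)/(100*m^4 - 180*m^3 + 101*m^2 - 18*m + 1)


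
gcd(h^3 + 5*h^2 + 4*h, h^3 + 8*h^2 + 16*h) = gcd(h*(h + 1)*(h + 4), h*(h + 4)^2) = h^2 + 4*h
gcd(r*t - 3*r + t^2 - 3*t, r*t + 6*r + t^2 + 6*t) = r + t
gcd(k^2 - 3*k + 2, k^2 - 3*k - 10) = 1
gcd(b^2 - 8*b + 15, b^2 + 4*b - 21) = b - 3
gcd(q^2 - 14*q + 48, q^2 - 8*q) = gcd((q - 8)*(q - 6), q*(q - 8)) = q - 8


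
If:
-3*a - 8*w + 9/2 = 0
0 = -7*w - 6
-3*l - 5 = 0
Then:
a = 53/14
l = -5/3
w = -6/7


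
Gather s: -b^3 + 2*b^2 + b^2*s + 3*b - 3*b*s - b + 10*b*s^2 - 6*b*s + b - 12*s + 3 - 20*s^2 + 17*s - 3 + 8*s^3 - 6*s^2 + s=-b^3 + 2*b^2 + 3*b + 8*s^3 + s^2*(10*b - 26) + s*(b^2 - 9*b + 6)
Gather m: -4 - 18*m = -18*m - 4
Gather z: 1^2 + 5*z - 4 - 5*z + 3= 0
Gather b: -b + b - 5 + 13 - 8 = 0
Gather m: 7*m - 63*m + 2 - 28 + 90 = 64 - 56*m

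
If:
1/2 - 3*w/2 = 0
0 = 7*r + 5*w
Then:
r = -5/21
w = 1/3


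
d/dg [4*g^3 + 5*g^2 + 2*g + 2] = 12*g^2 + 10*g + 2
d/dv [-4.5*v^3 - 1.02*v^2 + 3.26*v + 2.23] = -13.5*v^2 - 2.04*v + 3.26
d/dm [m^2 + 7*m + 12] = 2*m + 7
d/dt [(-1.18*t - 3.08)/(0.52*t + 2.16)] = (-0.492544*t - 2.045952)/(0.52*t + 2.16)^3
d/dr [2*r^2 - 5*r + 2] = 4*r - 5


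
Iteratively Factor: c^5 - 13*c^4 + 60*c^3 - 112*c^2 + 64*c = (c - 4)*(c^4 - 9*c^3 + 24*c^2 - 16*c) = (c - 4)^2*(c^3 - 5*c^2 + 4*c) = c*(c - 4)^2*(c^2 - 5*c + 4) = c*(c - 4)^2*(c - 1)*(c - 4)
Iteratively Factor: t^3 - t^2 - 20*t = (t + 4)*(t^2 - 5*t) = (t - 5)*(t + 4)*(t)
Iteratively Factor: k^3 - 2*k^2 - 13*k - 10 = (k + 2)*(k^2 - 4*k - 5) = (k + 1)*(k + 2)*(k - 5)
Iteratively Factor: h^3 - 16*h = (h)*(h^2 - 16) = h*(h - 4)*(h + 4)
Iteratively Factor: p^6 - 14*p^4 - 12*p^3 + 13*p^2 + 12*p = (p)*(p^5 - 14*p^3 - 12*p^2 + 13*p + 12) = p*(p - 1)*(p^4 + p^3 - 13*p^2 - 25*p - 12) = p*(p - 1)*(p + 3)*(p^3 - 2*p^2 - 7*p - 4) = p*(p - 1)*(p + 1)*(p + 3)*(p^2 - 3*p - 4) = p*(p - 4)*(p - 1)*(p + 1)*(p + 3)*(p + 1)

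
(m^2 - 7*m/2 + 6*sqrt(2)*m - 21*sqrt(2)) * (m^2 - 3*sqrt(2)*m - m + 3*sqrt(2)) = m^4 - 9*m^3/2 + 3*sqrt(2)*m^3 - 65*m^2/2 - 27*sqrt(2)*m^2/2 + 21*sqrt(2)*m/2 + 162*m - 126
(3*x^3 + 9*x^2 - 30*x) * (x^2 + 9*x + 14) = 3*x^5 + 36*x^4 + 93*x^3 - 144*x^2 - 420*x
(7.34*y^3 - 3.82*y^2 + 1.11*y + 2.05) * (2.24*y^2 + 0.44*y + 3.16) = 16.4416*y^5 - 5.3272*y^4 + 24.0*y^3 - 6.9908*y^2 + 4.4096*y + 6.478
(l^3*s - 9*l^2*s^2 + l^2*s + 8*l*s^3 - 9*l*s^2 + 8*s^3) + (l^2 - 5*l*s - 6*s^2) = l^3*s - 9*l^2*s^2 + l^2*s + l^2 + 8*l*s^3 - 9*l*s^2 - 5*l*s + 8*s^3 - 6*s^2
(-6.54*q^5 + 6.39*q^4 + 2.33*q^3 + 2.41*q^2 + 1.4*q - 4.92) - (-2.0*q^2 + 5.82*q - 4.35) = -6.54*q^5 + 6.39*q^4 + 2.33*q^3 + 4.41*q^2 - 4.42*q - 0.57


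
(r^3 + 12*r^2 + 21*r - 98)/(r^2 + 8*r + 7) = (r^2 + 5*r - 14)/(r + 1)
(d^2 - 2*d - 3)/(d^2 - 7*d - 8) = (d - 3)/(d - 8)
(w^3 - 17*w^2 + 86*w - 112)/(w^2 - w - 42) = (w^2 - 10*w + 16)/(w + 6)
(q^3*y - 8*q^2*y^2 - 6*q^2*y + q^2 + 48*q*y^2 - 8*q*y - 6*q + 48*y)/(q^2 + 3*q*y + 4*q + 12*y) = (q^3*y - 8*q^2*y^2 - 6*q^2*y + q^2 + 48*q*y^2 - 8*q*y - 6*q + 48*y)/(q^2 + 3*q*y + 4*q + 12*y)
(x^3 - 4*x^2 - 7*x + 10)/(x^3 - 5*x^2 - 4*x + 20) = (x - 1)/(x - 2)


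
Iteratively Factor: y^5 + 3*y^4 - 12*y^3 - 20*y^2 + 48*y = (y + 3)*(y^4 - 12*y^2 + 16*y) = y*(y + 3)*(y^3 - 12*y + 16) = y*(y - 2)*(y + 3)*(y^2 + 2*y - 8) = y*(y - 2)^2*(y + 3)*(y + 4)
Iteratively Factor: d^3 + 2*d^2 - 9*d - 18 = (d + 3)*(d^2 - d - 6) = (d - 3)*(d + 3)*(d + 2)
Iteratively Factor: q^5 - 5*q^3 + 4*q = (q + 2)*(q^4 - 2*q^3 - q^2 + 2*q) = (q + 1)*(q + 2)*(q^3 - 3*q^2 + 2*q) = (q - 2)*(q + 1)*(q + 2)*(q^2 - q) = (q - 2)*(q - 1)*(q + 1)*(q + 2)*(q)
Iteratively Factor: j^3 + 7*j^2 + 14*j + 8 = (j + 1)*(j^2 + 6*j + 8) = (j + 1)*(j + 2)*(j + 4)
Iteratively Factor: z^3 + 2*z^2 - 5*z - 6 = (z + 3)*(z^2 - z - 2) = (z + 1)*(z + 3)*(z - 2)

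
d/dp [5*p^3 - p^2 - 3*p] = 15*p^2 - 2*p - 3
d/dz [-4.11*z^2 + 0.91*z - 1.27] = 0.91 - 8.22*z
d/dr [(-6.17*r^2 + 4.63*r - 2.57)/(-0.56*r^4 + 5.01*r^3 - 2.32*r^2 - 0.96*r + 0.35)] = (-6.9104*r^5 + 38.6901*r^4 - 52.1494*r^3 + 55.2919*r^2 - 16.2438*r - 0.8467)/(0.3136*r^8 - 5.6112*r^7 + 27.6985*r^6 - 22.1712*r^5 - 4.6288*r^4 + 7.9614*r^3 - 0.7024*r^2 - 0.672*r + 0.1225)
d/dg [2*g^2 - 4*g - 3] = 4*g - 4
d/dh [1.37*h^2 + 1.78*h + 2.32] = 2.74*h + 1.78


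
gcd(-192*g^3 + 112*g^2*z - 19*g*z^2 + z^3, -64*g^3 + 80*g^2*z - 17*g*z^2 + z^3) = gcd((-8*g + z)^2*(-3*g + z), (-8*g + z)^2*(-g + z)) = 64*g^2 - 16*g*z + z^2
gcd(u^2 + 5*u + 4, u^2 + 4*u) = u + 4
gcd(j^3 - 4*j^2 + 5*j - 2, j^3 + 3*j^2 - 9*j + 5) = j^2 - 2*j + 1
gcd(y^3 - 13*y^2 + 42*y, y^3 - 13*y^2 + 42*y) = y^3 - 13*y^2 + 42*y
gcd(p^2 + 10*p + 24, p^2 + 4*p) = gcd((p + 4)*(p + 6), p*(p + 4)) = p + 4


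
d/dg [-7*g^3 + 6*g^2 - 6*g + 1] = -21*g^2 + 12*g - 6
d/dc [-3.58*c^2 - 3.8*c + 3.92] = -7.16*c - 3.8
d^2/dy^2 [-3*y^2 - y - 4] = -6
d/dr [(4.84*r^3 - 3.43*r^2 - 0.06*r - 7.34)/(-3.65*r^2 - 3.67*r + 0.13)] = (-17.666*r^4 - 35.5256*r^3 + 14.2567*r^2 - 54.4738*r - 26.9456)/(13.3225*r^4 + 26.791*r^3 + 12.5199*r^2 - 0.9542*r + 0.0169)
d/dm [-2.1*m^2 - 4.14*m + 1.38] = -4.2*m - 4.14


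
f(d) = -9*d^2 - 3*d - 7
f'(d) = -18*d - 3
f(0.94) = -17.77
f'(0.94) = -19.92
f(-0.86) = -11.08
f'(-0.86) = 12.48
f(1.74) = -39.47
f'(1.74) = -34.32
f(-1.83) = -31.65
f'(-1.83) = 29.94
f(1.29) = -25.85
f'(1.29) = -26.22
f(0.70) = -13.51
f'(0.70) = -15.60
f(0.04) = -7.13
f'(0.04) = -3.72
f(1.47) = -30.86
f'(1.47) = -29.46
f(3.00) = -97.00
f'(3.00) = -57.00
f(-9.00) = -709.00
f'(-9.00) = 159.00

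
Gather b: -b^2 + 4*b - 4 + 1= -b^2 + 4*b - 3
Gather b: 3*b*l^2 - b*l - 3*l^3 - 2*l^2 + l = b*(3*l^2 - l) - 3*l^3 - 2*l^2 + l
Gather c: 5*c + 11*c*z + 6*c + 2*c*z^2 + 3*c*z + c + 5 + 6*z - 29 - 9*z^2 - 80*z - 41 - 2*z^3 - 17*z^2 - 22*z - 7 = c*(2*z^2 + 14*z + 12) - 2*z^3 - 26*z^2 - 96*z - 72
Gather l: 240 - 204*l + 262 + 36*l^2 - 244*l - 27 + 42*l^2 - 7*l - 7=78*l^2 - 455*l + 468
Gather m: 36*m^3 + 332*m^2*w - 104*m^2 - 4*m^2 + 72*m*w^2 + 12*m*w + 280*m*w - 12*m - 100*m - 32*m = 36*m^3 + m^2*(332*w - 108) + m*(72*w^2 + 292*w - 144)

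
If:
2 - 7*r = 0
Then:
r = 2/7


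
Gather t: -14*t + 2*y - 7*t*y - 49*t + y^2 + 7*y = t*(-7*y - 63) + y^2 + 9*y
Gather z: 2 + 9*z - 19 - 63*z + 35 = 18 - 54*z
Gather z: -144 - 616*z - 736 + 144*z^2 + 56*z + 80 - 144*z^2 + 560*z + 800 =0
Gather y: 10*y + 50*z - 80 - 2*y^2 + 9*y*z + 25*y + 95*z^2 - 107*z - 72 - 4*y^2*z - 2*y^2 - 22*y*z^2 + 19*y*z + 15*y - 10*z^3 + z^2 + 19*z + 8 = y^2*(-4*z - 4) + y*(-22*z^2 + 28*z + 50) - 10*z^3 + 96*z^2 - 38*z - 144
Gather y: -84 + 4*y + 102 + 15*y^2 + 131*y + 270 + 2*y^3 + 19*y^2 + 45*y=2*y^3 + 34*y^2 + 180*y + 288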